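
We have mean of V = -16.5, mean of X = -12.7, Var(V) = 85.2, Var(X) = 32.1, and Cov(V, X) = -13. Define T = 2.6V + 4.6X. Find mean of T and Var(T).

mean of T = -101.32, Var(T) = 944.228

mean of T = 2.6·mean of V + 4.6·mean of X = 2.6·(-16.5) + 4.6·(-12.7) = -101.32.
Var(T) = a²·Var(V) + b²·Var(X) + 2ab·Cov(V, X) with a = 2.6, b = 4.6.
= 2.6²·85.2 + 4.6²·32.1 + 2·2.6·4.6·(-13)
= 575.952 + 679.236 + (-310.96) = 944.228.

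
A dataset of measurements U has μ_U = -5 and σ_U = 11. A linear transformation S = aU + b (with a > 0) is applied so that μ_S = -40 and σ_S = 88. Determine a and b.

a = 8, b = 0

σ_S = a·σ_U (a > 0), so a = 88/11 = 8.
μ_S = a·μ_U + b, so b = -40 − 8·(-5) = 0.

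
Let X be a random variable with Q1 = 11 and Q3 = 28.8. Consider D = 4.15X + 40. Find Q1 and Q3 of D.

Q1(D) = 85.65, Q3(D) = 159.52

a = 4.15 > 0: Q1(D) = a·Q1(X)+b = 85.65, Q3(D) = a·Q3(X)+b = 159.52.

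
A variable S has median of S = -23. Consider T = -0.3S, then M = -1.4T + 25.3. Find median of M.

median of T = (-0.3)·(-23) = 6.9.
median of M = (-1.4)·6.9 + 25.3 = 15.64.

median of M = 15.64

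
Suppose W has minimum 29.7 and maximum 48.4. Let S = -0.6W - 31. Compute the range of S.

Range of W = 48.4 − 29.7 = 18.7.
Range(S) = |a|·Range(W) = |-0.6|·18.7 = 11.22.

Range(S) = 11.22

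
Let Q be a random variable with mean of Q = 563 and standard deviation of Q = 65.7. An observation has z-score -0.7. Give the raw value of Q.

Q = 517.01

Q = mean of Q + z·standard deviation of Q = 563 + (-0.7)·65.7 = 517.01.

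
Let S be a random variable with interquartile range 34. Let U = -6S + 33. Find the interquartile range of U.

Under U = aS + b, IQR(U) = |a|·IQR(S) = |-6|·34 = 204 (shifts cancel; spread scales by |a|).

IQR(U) = 204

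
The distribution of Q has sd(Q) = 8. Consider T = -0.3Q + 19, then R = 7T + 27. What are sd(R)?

sd(T) = |-0.3|·8 = 2.4.
sd(R) = |7|·2.4 = 16.8.

sd(R) = 16.8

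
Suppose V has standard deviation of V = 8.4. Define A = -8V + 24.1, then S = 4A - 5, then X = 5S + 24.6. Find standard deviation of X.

standard deviation of X = 1344

standard deviation of A = |-8|·8.4 = 67.2.
standard deviation of S = |4|·67.2 = 268.8.
standard deviation of X = |5|·268.8 = 1344.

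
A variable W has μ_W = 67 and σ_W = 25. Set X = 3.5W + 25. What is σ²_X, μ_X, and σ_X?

X = 3.5W + 25 is linear with a = 3.5, b = 25.
σ²_W = 25² = 625.
σ²_X = a²·σ²_W = 3.5²·625 = 7656.25 (the additive constant 25 does not affect variance).
μ_X = a·μ_W + b = 3.5·67 + 25 = 259.5.
σ_X = |a|·σ_W = |3.5|·25 = 87.5.

σ²_X = 7656.25, μ_X = 259.5, σ_X = 87.5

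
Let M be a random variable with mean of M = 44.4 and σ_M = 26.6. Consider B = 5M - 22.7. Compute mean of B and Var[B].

B = 5M - 22.7 is linear with a = 5, b = -22.7.
mean of B = a·mean of M + b = 5·44.4 + (-22.7) = 199.3.
Var[M] = 26.6² = 707.56.
Var[B] = a²·Var[M] = 5²·707.56 = 17689 (the additive constant -22.7 does not affect variance).

mean of B = 199.3, Var[B] = 17689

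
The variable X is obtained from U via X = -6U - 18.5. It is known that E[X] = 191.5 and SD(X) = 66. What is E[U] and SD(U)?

From X = -6U - 18.5: E[X] = a·E[U] + b, so E[U] = (E[X] − b)/a = (191.5 − (-18.5))/(-6) = -35.
SD(X) = |a|·SD(U), so SD(U) = 66/|-6| = 11.

E[U] = -35, SD(U) = 11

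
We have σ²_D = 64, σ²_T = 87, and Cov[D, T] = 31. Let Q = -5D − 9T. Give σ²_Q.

σ²_Q = 11437

σ²_Q = a²·σ²_D + b²·σ²_T + 2ab·Cov[D, T] with a = -5, b = -9.
= (-5)²·64 + (-9)²·87 + 2·(-5)·(-9)·31
= 1600 + 7047 + 2790 = 11437.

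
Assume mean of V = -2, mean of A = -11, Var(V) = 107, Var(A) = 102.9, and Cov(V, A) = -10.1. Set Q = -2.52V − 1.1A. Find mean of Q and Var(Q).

mean of Q = (-2.52)·mean of V + (-1.1)·mean of A = (-2.52)·(-2) + (-1.1)·(-11) = 17.14.
Var(Q) = a²·Var(V) + b²·Var(A) + 2ab·Cov(V, A) with a = -2.52, b = -1.1.
= (-2.52)²·107 + (-1.1)²·102.9 + 2·(-2.52)·(-1.1)·(-10.1)
= 679.4928 + 124.509 + (-55.9944) = 748.0074.

mean of Q = 17.14, Var(Q) = 748.0074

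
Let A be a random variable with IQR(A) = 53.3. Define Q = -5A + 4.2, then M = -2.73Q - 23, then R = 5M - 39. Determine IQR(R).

IQR(Q) = |-5|·53.3 = 266.5.
IQR(M) = |-2.73|·266.5 = 727.545.
IQR(R) = |5|·727.545 = 3637.725.

IQR(R) = 3637.725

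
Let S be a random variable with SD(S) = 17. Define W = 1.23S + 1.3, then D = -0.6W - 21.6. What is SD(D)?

SD(W) = |1.23|·17 = 20.91.
SD(D) = |-0.6|·20.91 = 12.546.

SD(D) = 12.546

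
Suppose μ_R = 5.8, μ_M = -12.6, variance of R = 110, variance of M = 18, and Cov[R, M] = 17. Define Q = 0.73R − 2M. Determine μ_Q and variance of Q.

μ_Q = 29.434, variance of Q = 80.979

μ_Q = 0.73·μ_R + (-2)·μ_M = 0.73·5.8 + (-2)·(-12.6) = 29.434.
variance of Q = a²·variance of R + b²·variance of M + 2ab·Cov[R, M] with a = 0.73, b = -2.
= 0.73²·110 + (-2)²·18 + 2·0.73·(-2)·17
= 58.619 + 72 + (-49.64) = 80.979.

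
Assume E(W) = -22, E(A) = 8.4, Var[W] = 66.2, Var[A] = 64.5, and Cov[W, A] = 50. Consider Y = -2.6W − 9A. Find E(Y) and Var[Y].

E(Y) = -18.4, Var[Y] = 8012.012

E(Y) = (-2.6)·E(W) + (-9)·E(A) = (-2.6)·(-22) + (-9)·8.4 = -18.4.
Var[Y] = a²·Var[W] + b²·Var[A] + 2ab·Cov[W, A] with a = -2.6, b = -9.
= (-2.6)²·66.2 + (-9)²·64.5 + 2·(-2.6)·(-9)·50
= 447.512 + 5224.5 + 2340 = 8012.012.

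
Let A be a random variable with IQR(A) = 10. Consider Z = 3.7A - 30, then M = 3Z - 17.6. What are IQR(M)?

IQR(M) = 111

IQR(Z) = |3.7|·10 = 37.
IQR(M) = |3|·37 = 111.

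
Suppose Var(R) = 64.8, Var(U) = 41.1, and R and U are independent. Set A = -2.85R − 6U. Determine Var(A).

Var(A) = a²·Var(R) + b²·Var(U) + 2ab·covariance of R and U with a = -2.85, b = -6.
Independence gives covariance of R and U = 0.
= (-2.85)²·64.8 + (-6)²·41.1 + 2·(-2.85)·(-6)·0
= 526.338 + 1479.6 + 0 = 2005.938.

Var(A) = 2005.938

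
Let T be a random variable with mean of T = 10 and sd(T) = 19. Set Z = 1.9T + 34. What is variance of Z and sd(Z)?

Z = 1.9T + 34 is linear with a = 1.9, b = 34.
variance of T = 19² = 361.
variance of Z = a²·variance of T = 1.9²·361 = 1303.21 (the additive constant 34 does not affect variance).
sd(Z) = |a|·sd(T) = |1.9|·19 = 36.1.

variance of Z = 1303.21, sd(Z) = 36.1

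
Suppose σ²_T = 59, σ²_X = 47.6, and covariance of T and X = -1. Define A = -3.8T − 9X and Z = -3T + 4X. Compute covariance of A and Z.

covariance of A and Z = -1052.8

By bilinearity, covariance of A and Z = ac·σ²_T + bd·σ²_X + (ad+bc)·covariance of T and X, with a=-3.8, b=-9, c=-3, d=4.
ac·σ²_T = (-3.8)·(-3)·59 = 672.6
bd·σ²_X = (-9)·4·47.6 = -1713.6
(ad+bc)·covariance of T and X = (11.8)·(-1) = -11.8
covariance of A and Z = 672.6 + (-1713.6) + (-11.8) = -1052.8.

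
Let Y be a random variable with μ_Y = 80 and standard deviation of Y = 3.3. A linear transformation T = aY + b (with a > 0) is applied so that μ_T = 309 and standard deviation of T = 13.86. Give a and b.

a = 4.2, b = -27

standard deviation of T = a·standard deviation of Y (a > 0), so a = 13.86/3.3 = 4.2.
μ_T = a·μ_Y + b, so b = 309 − 4.2·80 = -27.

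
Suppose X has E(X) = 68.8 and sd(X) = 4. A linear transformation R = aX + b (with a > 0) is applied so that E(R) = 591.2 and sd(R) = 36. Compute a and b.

sd(R) = a·sd(X) (a > 0), so a = 36/4 = 9.
E(R) = a·E(X) + b, so b = 591.2 − 9·68.8 = -28.

a = 9, b = -28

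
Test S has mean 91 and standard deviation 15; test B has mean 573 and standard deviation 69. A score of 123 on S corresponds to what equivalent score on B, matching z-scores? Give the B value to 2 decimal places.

z = (123 − 91)/15 ≈ 2.1333.
B = 573 + z·69 = 573 + (123 − 91)·69/15 = 720.20.

B = 720.20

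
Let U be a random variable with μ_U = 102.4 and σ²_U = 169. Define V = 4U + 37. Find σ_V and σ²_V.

σ_V = 52, σ²_V = 2704

V = 4U + 37 is linear with a = 4, b = 37.
σ_U = √169 = 13.
σ_V = |a|·σ_U = |4|·13 = 52.
σ²_V = a²·σ²_U = 4²·169 = 2704 (the additive constant 37 does not affect variance).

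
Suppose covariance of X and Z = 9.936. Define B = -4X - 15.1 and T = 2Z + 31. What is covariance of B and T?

covariance of B and T = a·c·covariance of X and Z = (-4)·2·9.936 = -79.488. Additive constants drop out.

covariance of B and T = -79.488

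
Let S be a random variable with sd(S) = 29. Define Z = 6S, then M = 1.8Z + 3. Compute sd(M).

sd(Z) = |6|·29 = 174.
sd(M) = |1.8|·174 = 313.2.

sd(M) = 313.2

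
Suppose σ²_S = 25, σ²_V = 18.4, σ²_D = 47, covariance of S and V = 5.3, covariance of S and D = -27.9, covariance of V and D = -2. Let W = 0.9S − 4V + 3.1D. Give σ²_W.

σ²_W = a²·σ²_S + b²·σ²_V + c²·σ²_D + 2ab·covariance of S and V + 2ac·covariance of S and D + 2bc·covariance of V and D, with a = 0.9, b = -4, c = 3.1.
= 20.25 + 294.4 + 451.67 + (-38.16) + (-155.682) + 49.6
= 622.078.

σ²_W = 622.078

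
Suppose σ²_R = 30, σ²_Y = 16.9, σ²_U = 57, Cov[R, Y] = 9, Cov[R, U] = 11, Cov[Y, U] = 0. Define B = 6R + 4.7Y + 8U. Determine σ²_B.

σ²_B = 6664.921

σ²_B = a²·σ²_R + b²·σ²_Y + c²·σ²_U + 2ab·Cov[R, Y] + 2ac·Cov[R, U] + 2bc·Cov[Y, U], with a = 6, b = 4.7, c = 8.
= 1080 + 373.321 + 3648 + 507.6 + 1056 + 0
= 6664.921.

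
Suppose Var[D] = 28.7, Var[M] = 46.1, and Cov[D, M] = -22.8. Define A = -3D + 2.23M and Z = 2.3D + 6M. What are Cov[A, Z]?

Cov[A, Z] = 712.2468

By bilinearity, Cov[A, Z] = ac·Var[D] + bd·Var[M] + (ad+bc)·Cov[D, M], with a=-3, b=2.23, c=2.3, d=6.
ac·Var[D] = (-3)·2.3·28.7 = -198.03
bd·Var[M] = 2.23·6·46.1 = 616.818
(ad+bc)·Cov[D, M] = (-12.871)·(-22.8) = 293.4588
Cov[A, Z] = -198.03 + 616.818 + 293.4588 = 712.2468.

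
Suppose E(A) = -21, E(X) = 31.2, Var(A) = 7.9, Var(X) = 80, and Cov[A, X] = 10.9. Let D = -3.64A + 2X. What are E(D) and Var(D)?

E(D) = 138.84, Var(D) = 265.96784

E(D) = (-3.64)·E(A) + 2·E(X) = (-3.64)·(-21) + 2·31.2 = 138.84.
Var(D) = a²·Var(A) + b²·Var(X) + 2ab·Cov[A, X] with a = -3.64, b = 2.
= (-3.64)²·7.9 + 2²·80 + 2·(-3.64)·2·10.9
= 104.67184 + 320 + (-158.704) = 265.96784.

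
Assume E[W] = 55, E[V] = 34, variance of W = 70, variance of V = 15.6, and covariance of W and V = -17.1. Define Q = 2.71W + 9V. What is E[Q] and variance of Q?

E[Q] = 455.05, variance of Q = 943.549

E[Q] = 2.71·E[W] + 9·E[V] = 2.71·55 + 9·34 = 455.05.
variance of Q = a²·variance of W + b²·variance of V + 2ab·covariance of W and V with a = 2.71, b = 9.
= 2.71²·70 + 9²·15.6 + 2·2.71·9·(-17.1)
= 514.087 + 1263.6 + (-834.138) = 943.549.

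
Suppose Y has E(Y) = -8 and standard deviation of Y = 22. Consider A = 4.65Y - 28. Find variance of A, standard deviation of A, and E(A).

A = 4.65Y - 28 is linear with a = 4.65, b = -28.
variance of Y = 22² = 484.
variance of A = a²·variance of Y = 4.65²·484 = 10465.29 (the additive constant -28 does not affect variance).
standard deviation of A = |a|·standard deviation of Y = |4.65|·22 = 102.3.
E(A) = a·E(Y) + b = 4.65·(-8) + (-28) = -65.2.

variance of A = 10465.29, standard deviation of A = 102.3, E(A) = -65.2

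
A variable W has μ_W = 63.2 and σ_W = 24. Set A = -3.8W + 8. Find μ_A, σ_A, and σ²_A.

A = -3.8W + 8 is linear with a = -3.8, b = 8.
μ_A = a·μ_W + b = (-3.8)·63.2 + 8 = -232.16.
σ_A = |a|·σ_W = |-3.8|·24 = 91.2.
σ²_W = 24² = 576.
σ²_A = a²·σ²_W = (-3.8)²·576 = 8317.44 (the additive constant 8 does not affect variance).

μ_A = -232.16, σ_A = 91.2, σ²_A = 8317.44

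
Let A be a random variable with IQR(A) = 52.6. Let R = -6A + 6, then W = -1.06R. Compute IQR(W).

IQR(R) = |-6|·52.6 = 315.6.
IQR(W) = |-1.06|·315.6 = 334.536.

IQR(W) = 334.536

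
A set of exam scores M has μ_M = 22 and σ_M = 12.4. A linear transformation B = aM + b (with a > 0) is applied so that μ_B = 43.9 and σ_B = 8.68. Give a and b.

a = 0.7, b = 28.5

σ_B = a·σ_M (a > 0), so a = 8.68/12.4 = 0.7.
μ_B = a·μ_M + b, so b = 43.9 − 0.7·22 = 28.5.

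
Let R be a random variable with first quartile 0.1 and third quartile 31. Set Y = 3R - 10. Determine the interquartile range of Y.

IQR of R = Q3 − Q1 = 31 − 0.1 = 30.9.
Under Y = aR + b, IQR(Y) = |a|·IQR(R) = |3|·30.9 = 92.7 (shifts cancel; spread scales by |a|).

IQR(Y) = 92.7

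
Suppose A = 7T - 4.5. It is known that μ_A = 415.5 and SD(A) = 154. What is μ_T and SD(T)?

From A = 7T - 4.5: μ_A = a·μ_T + b, so μ_T = (μ_A − b)/a = (415.5 − (-4.5))/7 = 60.
SD(A) = |a|·SD(T), so SD(T) = 154/|7| = 22.

μ_T = 60, SD(T) = 22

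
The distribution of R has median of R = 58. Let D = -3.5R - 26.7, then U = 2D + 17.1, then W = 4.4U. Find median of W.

median of W = -1946.12

median of D = (-3.5)·58 + (-26.7) = -229.7.
median of U = 2·(-229.7) + 17.1 = -442.3.
median of W = 4.4·(-442.3) = -1946.12.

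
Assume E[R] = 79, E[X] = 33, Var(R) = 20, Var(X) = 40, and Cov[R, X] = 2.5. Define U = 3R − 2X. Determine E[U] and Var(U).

E[U] = 3·E[R] + (-2)·E[X] = 3·79 + (-2)·33 = 171.
Var(U) = a²·Var(R) + b²·Var(X) + 2ab·Cov[R, X] with a = 3, b = -2.
= 3²·20 + (-2)²·40 + 2·3·(-2)·2.5
= 180 + 160 + (-30) = 310.

E[U] = 171, Var(U) = 310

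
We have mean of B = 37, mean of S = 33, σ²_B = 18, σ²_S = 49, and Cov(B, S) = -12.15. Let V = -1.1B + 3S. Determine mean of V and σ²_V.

mean of V = (-1.1)·mean of B + 3·mean of S = (-1.1)·37 + 3·33 = 58.3.
σ²_V = a²·σ²_B + b²·σ²_S + 2ab·Cov(B, S) with a = -1.1, b = 3.
= (-1.1)²·18 + 3²·49 + 2·(-1.1)·3·(-12.15)
= 21.78 + 441 + 80.19 = 542.97.

mean of V = 58.3, σ²_V = 542.97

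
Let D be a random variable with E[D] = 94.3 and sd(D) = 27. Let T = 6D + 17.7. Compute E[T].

T = 6D + 17.7 is linear with a = 6, b = 17.7.
E[T] = a·E[D] + b = 6·94.3 + 17.7 = 583.5.

E[T] = 583.5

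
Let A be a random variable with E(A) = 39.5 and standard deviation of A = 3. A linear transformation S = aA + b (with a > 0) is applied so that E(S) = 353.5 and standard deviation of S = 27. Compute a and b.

a = 9, b = -2

standard deviation of S = a·standard deviation of A (a > 0), so a = 27/3 = 9.
E(S) = a·E(A) + b, so b = 353.5 − 9·39.5 = -2.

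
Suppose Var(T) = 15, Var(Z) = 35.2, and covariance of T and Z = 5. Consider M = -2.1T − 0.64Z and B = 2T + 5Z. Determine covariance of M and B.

By bilinearity, covariance of M and B = ac·Var(T) + bd·Var(Z) + (ad+bc)·covariance of T and Z, with a=-2.1, b=-0.64, c=2, d=5.
ac·Var(T) = (-2.1)·2·15 = -63
bd·Var(Z) = (-0.64)·5·35.2 = -112.64
(ad+bc)·covariance of T and Z = (-11.78)·5 = -58.9
covariance of M and B = -63 + (-112.64) + (-58.9) = -234.54.

covariance of M and B = -234.54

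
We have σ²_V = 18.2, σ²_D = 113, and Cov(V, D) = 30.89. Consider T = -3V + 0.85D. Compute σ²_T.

σ²_T = 87.9035

σ²_T = a²·σ²_V + b²·σ²_D + 2ab·Cov(V, D) with a = -3, b = 0.85.
= (-3)²·18.2 + 0.85²·113 + 2·(-3)·0.85·30.89
= 163.8 + 81.6425 + (-157.539) = 87.9035.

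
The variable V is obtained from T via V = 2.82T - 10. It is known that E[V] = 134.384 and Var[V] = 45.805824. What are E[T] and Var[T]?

E[T] = 51.2, Var[T] = 5.76

From V = 2.82T - 10: E[V] = a·E[T] + b, so E[T] = (E[V] − b)/a = (134.384 − (-10))/2.82 = 51.2.
Var[V] = a²·Var[T], so Var[T] = 45.805824/2.82² = 5.76.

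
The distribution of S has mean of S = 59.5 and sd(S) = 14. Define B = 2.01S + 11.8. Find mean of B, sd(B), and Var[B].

mean of B = 131.395, sd(B) = 28.14, Var[B] = 791.8596

B = 2.01S + 11.8 is linear with a = 2.01, b = 11.8.
mean of B = a·mean of S + b = 2.01·59.5 + 11.8 = 131.395.
sd(B) = |a|·sd(S) = |2.01|·14 = 28.14.
Var[S] = 14² = 196.
Var[B] = a²·Var[S] = 2.01²·196 = 791.8596 (the additive constant 11.8 does not affect variance).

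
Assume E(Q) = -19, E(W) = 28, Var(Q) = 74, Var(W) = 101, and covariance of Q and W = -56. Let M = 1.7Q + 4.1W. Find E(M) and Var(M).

E(M) = 82.5, Var(M) = 1131.03

E(M) = 1.7·E(Q) + 4.1·E(W) = 1.7·(-19) + 4.1·28 = 82.5.
Var(M) = a²·Var(Q) + b²·Var(W) + 2ab·covariance of Q and W with a = 1.7, b = 4.1.
= 1.7²·74 + 4.1²·101 + 2·1.7·4.1·(-56)
= 213.86 + 1697.81 + (-780.64) = 1131.03.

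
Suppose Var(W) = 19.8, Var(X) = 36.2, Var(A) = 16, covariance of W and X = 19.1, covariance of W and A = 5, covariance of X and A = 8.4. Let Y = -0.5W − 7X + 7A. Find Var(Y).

Var(Y) = a²·Var(W) + b²·Var(X) + c²·Var(A) + 2ab·covariance of W and X + 2ac·covariance of W and A + 2bc·covariance of X and A, with a = -0.5, b = -7, c = 7.
= 4.95 + 1773.8 + 784 + 133.7 + (-35) + (-823.2)
= 1838.25.

Var(Y) = 1838.25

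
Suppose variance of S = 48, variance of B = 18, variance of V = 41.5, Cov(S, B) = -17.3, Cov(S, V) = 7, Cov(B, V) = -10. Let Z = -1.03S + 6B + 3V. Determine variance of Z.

variance of Z = a²·variance of S + b²·variance of B + c²·variance of V + 2ab·Cov(S, B) + 2ac·Cov(S, V) + 2bc·Cov(B, V), with a = -1.03, b = 6, c = 3.
= 50.9232 + 648 + 373.5 + 213.828 + (-43.26) + (-360)
= 882.9912.

variance of Z = 882.9912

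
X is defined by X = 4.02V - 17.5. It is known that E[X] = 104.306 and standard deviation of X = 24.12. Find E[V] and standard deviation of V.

From X = 4.02V - 17.5: E[X] = a·E[V] + b, so E[V] = (E[X] − b)/a = (104.306 − (-17.5))/4.02 = 30.3.
standard deviation of X = |a|·standard deviation of V, so standard deviation of V = 24.12/|4.02| = 6.

E[V] = 30.3, standard deviation of V = 6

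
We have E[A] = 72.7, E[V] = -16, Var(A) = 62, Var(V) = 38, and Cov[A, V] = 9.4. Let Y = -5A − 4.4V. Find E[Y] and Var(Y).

E[Y] = -293.1, Var(Y) = 2699.28

E[Y] = (-5)·E[A] + (-4.4)·E[V] = (-5)·72.7 + (-4.4)·(-16) = -293.1.
Var(Y) = a²·Var(A) + b²·Var(V) + 2ab·Cov[A, V] with a = -5, b = -4.4.
= (-5)²·62 + (-4.4)²·38 + 2·(-5)·(-4.4)·9.4
= 1550 + 735.68 + 413.6 = 2699.28.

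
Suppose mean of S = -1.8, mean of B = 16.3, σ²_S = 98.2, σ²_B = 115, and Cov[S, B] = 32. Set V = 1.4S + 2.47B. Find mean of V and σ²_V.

mean of V = 1.4·mean of S + 2.47·mean of B = 1.4·(-1.8) + 2.47·16.3 = 37.741.
σ²_V = a²·σ²_S + b²·σ²_B + 2ab·Cov[S, B] with a = 1.4, b = 2.47.
= 1.4²·98.2 + 2.47²·115 + 2·1.4·2.47·32
= 192.472 + 701.6035 + 221.312 = 1115.3875.

mean of V = 37.741, σ²_V = 1115.3875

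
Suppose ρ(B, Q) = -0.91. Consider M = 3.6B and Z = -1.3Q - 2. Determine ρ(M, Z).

Linear rescalings preserve |correlation|; the slopes 3.6 and -1.3 have opposite signs, so the correlation flips sign: ρ(M, Z) = −ρ(B, Q) = 0.91.

ρ(M, Z) = 0.91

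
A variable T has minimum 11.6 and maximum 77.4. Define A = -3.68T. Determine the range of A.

Range of T = 77.4 − 11.6 = 65.8.
Range(A) = |a|·Range(T) = |-3.68|·65.8 = 242.144.

Range(A) = 242.144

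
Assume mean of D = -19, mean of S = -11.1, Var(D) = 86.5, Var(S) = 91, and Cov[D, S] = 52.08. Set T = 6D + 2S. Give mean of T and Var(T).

mean of T = 6·mean of D + 2·mean of S = 6·(-19) + 2·(-11.1) = -136.2.
Var(T) = a²·Var(D) + b²·Var(S) + 2ab·Cov[D, S] with a = 6, b = 2.
= 6²·86.5 + 2²·91 + 2·6·2·52.08
= 3114 + 364 + 1249.92 = 4727.92.

mean of T = -136.2, Var(T) = 4727.92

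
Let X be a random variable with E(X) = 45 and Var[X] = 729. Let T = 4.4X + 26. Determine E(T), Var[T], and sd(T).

T = 4.4X + 26 is linear with a = 4.4, b = 26.
E(T) = a·E(X) + b = 4.4·45 + 26 = 224.
Var[T] = a²·Var[X] = 4.4²·729 = 14113.44 (the additive constant 26 does not affect variance).
sd(X) = √729 = 27.
sd(T) = |a|·sd(X) = |4.4|·27 = 118.8.

E(T) = 224, Var[T] = 14113.44, sd(T) = 118.8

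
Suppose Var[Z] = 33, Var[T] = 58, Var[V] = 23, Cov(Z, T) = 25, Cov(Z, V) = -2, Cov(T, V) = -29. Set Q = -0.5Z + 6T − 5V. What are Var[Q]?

Var[Q] = a²·Var[Z] + b²·Var[T] + c²·Var[V] + 2ab·Cov(Z, T) + 2ac·Cov(Z, V) + 2bc·Cov(T, V), with a = -0.5, b = 6, c = -5.
= 8.25 + 2088 + 575 + (-150) + (-10) + 1740
= 4251.25.

Var[Q] = 4251.25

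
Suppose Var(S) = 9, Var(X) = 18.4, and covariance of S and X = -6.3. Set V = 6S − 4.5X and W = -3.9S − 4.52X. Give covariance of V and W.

By bilinearity, covariance of V and W = ac·Var(S) + bd·Var(X) + (ad+bc)·covariance of S and X, with a=6, b=-4.5, c=-3.9, d=-4.52.
ac·Var(S) = 6·(-3.9)·9 = -210.6
bd·Var(X) = (-4.5)·(-4.52)·18.4 = 374.256
(ad+bc)·covariance of S and X = (-9.57)·(-6.3) = 60.291
covariance of V and W = -210.6 + 374.256 + 60.291 = 223.947.

covariance of V and W = 223.947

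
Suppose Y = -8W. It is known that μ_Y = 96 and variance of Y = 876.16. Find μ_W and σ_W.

From Y = -8W: μ_Y = a·μ_W + b, so μ_W = (μ_Y − b)/a = (96 − 0)/(-8) = -12.
σ_Y = √876.16 = 29.6.
σ_Y = |a|·σ_W, so σ_W = 29.6/|-8| = 3.7.

μ_W = -12, σ_W = 3.7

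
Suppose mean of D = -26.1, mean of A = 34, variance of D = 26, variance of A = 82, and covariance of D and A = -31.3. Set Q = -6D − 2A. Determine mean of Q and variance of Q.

mean of Q = 88.6, variance of Q = 512.8

mean of Q = (-6)·mean of D + (-2)·mean of A = (-6)·(-26.1) + (-2)·34 = 88.6.
variance of Q = a²·variance of D + b²·variance of A + 2ab·covariance of D and A with a = -6, b = -2.
= (-6)²·26 + (-2)²·82 + 2·(-6)·(-2)·(-31.3)
= 936 + 328 + (-751.2) = 512.8.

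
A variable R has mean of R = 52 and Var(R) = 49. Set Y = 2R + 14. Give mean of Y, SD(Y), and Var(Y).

mean of Y = 118, SD(Y) = 14, Var(Y) = 196

Y = 2R + 14 is linear with a = 2, b = 14.
mean of Y = a·mean of R + b = 2·52 + 14 = 118.
SD(R) = √49 = 7.
SD(Y) = |a|·SD(R) = |2|·7 = 14.
Var(Y) = a²·Var(R) = 2²·49 = 196 (the additive constant 14 does not affect variance).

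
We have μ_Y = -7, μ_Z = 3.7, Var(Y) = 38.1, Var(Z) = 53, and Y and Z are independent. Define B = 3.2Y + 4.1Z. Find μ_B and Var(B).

μ_B = 3.2·μ_Y + 4.1·μ_Z = 3.2·(-7) + 4.1·3.7 = -7.23.
Var(B) = a²·Var(Y) + b²·Var(Z) + 2ab·Cov(Y, Z) with a = 3.2, b = 4.1.
Independence gives Cov(Y, Z) = 0.
= 3.2²·38.1 + 4.1²·53 + 2·3.2·4.1·0
= 390.144 + 890.93 + 0 = 1281.074.

μ_B = -7.23, Var(B) = 1281.074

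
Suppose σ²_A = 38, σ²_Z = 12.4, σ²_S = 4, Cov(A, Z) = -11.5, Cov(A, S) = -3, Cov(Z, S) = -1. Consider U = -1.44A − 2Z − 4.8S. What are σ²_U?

σ²_U = a²·σ²_A + b²·σ²_Z + c²·σ²_S + 2ab·Cov(A, Z) + 2ac·Cov(A, S) + 2bc·Cov(Z, S), with a = -1.44, b = -2, c = -4.8.
= 78.7968 + 49.6 + 92.16 + (-66.24) + (-41.472) + (-19.2)
= 93.6448.

σ²_U = 93.6448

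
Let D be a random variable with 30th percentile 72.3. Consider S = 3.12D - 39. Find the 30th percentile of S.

30th percentile of S = 186.576

Since a = 3.12 > 0 the transformation is increasing, so the 30th percentile of S = a·(P_{30} of D) + b = 3.12·72.3 + (-39) = 186.576.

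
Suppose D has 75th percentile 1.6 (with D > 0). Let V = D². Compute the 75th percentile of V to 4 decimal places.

75th percentile of V = 2.56

D² is increasing, so P_{75}(V) = g(P_{75}(D)) = 2.56.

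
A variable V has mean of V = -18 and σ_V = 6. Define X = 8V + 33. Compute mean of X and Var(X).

mean of X = -111, Var(X) = 2304

X = 8V + 33 is linear with a = 8, b = 33.
mean of X = a·mean of V + b = 8·(-18) + 33 = -111.
Var(V) = 6² = 36.
Var(X) = a²·Var(V) = 8²·36 = 2304 (the additive constant 33 does not affect variance).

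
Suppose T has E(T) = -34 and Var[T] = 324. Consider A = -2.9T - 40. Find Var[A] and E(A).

A = -2.9T - 40 is linear with a = -2.9, b = -40.
Var[A] = a²·Var[T] = (-2.9)²·324 = 2724.84 (the additive constant -40 does not affect variance).
E(A) = a·E(T) + b = (-2.9)·(-34) + (-40) = 58.6.

Var[A] = 2724.84, E(A) = 58.6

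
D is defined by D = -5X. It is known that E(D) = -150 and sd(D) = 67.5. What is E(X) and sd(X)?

E(X) = 30, sd(X) = 13.5

From D = -5X: E(D) = a·E(X) + b, so E(X) = (E(D) − b)/a = (-150 − 0)/(-5) = 30.
sd(D) = |a|·sd(X), so sd(X) = 67.5/|-5| = 13.5.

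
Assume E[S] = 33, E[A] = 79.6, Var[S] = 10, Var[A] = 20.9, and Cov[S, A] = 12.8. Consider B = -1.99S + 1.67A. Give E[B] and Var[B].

E[B] = (-1.99)·E[S] + 1.67·E[A] = (-1.99)·33 + 1.67·79.6 = 67.262.
Var[B] = a²·Var[S] + b²·Var[A] + 2ab·Cov[S, A] with a = -1.99, b = 1.67.
= (-1.99)²·10 + 1.67²·20.9 + 2·(-1.99)·1.67·12.8
= 39.601 + 58.28801 + (-85.07648) = 12.81253.

E[B] = 67.262, Var[B] = 12.81253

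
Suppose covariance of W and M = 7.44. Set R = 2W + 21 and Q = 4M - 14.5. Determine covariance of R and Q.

covariance of R and Q = 59.52

covariance of R and Q = a·c·covariance of W and M = 2·4·7.44 = 59.52. Additive constants drop out.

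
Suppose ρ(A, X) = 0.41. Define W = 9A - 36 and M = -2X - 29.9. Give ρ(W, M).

ρ(W, M) = -0.41

Linear rescalings preserve |correlation|; the slopes 9 and -2 have opposite signs, so the correlation flips sign: ρ(W, M) = −ρ(A, X) = -0.41.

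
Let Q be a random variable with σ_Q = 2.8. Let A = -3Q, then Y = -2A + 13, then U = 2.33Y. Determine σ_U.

σ_A = |-3|·2.8 = 8.4.
σ_Y = |-2|·8.4 = 16.8.
σ_U = |2.33|·16.8 = 39.144.

σ_U = 39.144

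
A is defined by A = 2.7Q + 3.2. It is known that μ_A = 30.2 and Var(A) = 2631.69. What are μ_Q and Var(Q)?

μ_Q = 10, Var(Q) = 361

From A = 2.7Q + 3.2: μ_A = a·μ_Q + b, so μ_Q = (μ_A − b)/a = (30.2 − 3.2)/2.7 = 10.
Var(A) = a²·Var(Q), so Var(Q) = 2631.69/2.7² = 361.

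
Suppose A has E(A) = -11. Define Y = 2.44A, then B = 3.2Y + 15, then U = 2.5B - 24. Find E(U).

E(Y) = 2.44·(-11) = -26.84.
E(B) = 3.2·(-26.84) + 15 = -70.888.
E(U) = 2.5·(-70.888) + (-24) = -201.22.

E(U) = -201.22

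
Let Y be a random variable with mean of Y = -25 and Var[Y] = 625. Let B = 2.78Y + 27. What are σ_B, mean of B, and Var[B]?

σ_B = 69.5, mean of B = -42.5, Var[B] = 4830.25

B = 2.78Y + 27 is linear with a = 2.78, b = 27.
σ_Y = √625 = 25.
σ_B = |a|·σ_Y = |2.78|·25 = 69.5.
mean of B = a·mean of Y + b = 2.78·(-25) + 27 = -42.5.
Var[B] = a²·Var[Y] = 2.78²·625 = 4830.25 (the additive constant 27 does not affect variance).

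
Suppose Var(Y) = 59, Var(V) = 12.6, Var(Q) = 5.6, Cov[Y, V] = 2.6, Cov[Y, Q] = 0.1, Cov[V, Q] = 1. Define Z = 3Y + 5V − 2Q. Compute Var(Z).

Var(Z) = a²·Var(Y) + b²·Var(V) + c²·Var(Q) + 2ab·Cov[Y, V] + 2ac·Cov[Y, Q] + 2bc·Cov[V, Q], with a = 3, b = 5, c = -2.
= 531 + 315 + 22.4 + 78 + (-1.2) + (-20)
= 925.2.

Var(Z) = 925.2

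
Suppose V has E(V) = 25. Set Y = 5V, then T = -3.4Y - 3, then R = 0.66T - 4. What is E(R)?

E(R) = -286.48

E(Y) = 5·25 = 125.
E(T) = (-3.4)·125 + (-3) = -428.
E(R) = 0.66·(-428) + (-4) = -286.48.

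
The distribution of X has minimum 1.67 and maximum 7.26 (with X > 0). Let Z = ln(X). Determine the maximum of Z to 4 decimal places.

max(Z) = 1.9824

ln(X) is increasing on this domain, so max(Z) comes from max(X) = 7.26: max(Z) = ln(7.26) ≈ 1.9824.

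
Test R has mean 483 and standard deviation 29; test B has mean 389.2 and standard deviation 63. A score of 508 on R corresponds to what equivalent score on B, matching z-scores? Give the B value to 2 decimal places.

B = 443.51

z = (508 − 483)/29 ≈ 0.8621.
B = 389.2 + z·63 = 389.2 + (508 − 483)·63/29 ≈ 443.51.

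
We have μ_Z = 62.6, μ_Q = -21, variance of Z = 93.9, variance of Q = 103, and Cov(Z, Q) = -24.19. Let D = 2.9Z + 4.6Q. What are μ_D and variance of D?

μ_D = 84.94, variance of D = 2323.7898

μ_D = 2.9·μ_Z + 4.6·μ_Q = 2.9·62.6 + 4.6·(-21) = 84.94.
variance of D = a²·variance of Z + b²·variance of Q + 2ab·Cov(Z, Q) with a = 2.9, b = 4.6.
= 2.9²·93.9 + 4.6²·103 + 2·2.9·4.6·(-24.19)
= 789.699 + 2179.48 + (-645.3892) = 2323.7898.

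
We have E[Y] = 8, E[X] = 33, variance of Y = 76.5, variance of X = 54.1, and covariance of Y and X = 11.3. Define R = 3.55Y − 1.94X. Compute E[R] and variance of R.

E[R] = -35.62, variance of R = 1012.05581

E[R] = 3.55·E[Y] + (-1.94)·E[X] = 3.55·8 + (-1.94)·33 = -35.62.
variance of R = a²·variance of Y + b²·variance of X + 2ab·covariance of Y and X with a = 3.55, b = -1.94.
= 3.55²·76.5 + (-1.94)²·54.1 + 2·3.55·(-1.94)·11.3
= 964.09125 + 203.61076 + (-155.6462) = 1012.05581.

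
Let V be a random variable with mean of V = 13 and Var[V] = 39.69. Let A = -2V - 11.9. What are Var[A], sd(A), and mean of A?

Var[A] = 158.76, sd(A) = 12.6, mean of A = -37.9

A = -2V - 11.9 is linear with a = -2, b = -11.9.
Var[A] = a²·Var[V] = (-2)²·39.69 = 158.76 (the additive constant -11.9 does not affect variance).
sd(V) = √39.69 = 6.3.
sd(A) = |a|·sd(V) = |-2|·6.3 = 12.6.
mean of A = a·mean of V + b = (-2)·13 + (-11.9) = -37.9.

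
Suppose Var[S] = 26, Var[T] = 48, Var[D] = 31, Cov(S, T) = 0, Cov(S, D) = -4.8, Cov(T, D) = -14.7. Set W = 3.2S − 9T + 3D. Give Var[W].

Var[W] = a²·Var[S] + b²·Var[T] + c²·Var[D] + 2ab·Cov(S, T) + 2ac·Cov(S, D) + 2bc·Cov(T, D), with a = 3.2, b = -9, c = 3.
= 266.24 + 3888 + 279 + 0 + (-92.16) + 793.8
= 5134.88.

Var[W] = 5134.88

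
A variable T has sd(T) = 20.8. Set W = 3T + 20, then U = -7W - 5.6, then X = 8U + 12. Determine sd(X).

sd(X) = 3494.4

sd(W) = |3|·20.8 = 62.4.
sd(U) = |-7|·62.4 = 436.8.
sd(X) = |8|·436.8 = 3494.4.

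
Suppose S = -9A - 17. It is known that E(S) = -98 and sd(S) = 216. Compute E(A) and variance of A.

E(A) = 9, variance of A = 576

From S = -9A - 17: E(S) = a·E(A) + b, so E(A) = (E(S) − b)/a = (-98 − (-17))/(-9) = 9.
variance of S = 216² = 46656.
variance of S = a²·variance of A, so variance of A = 46656/(-9)² = 576.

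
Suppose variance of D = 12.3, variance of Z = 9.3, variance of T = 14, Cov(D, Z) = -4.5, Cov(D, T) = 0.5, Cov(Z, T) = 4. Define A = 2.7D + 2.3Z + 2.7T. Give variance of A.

variance of A = a²·variance of D + b²·variance of Z + c²·variance of T + 2ab·Cov(D, Z) + 2ac·Cov(D, T) + 2bc·Cov(Z, T), with a = 2.7, b = 2.3, c = 2.7.
= 89.667 + 49.197 + 102.06 + (-55.89) + 7.29 + 49.68
= 242.004.

variance of A = 242.004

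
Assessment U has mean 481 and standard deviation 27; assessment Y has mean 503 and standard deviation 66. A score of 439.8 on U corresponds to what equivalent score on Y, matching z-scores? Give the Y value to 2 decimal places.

z = (439.8 − 481)/27 ≈ -1.5259.
Y = 503 + z·66 = 503 + (439.8 − 481)·66/27 ≈ 402.29.

Y = 402.29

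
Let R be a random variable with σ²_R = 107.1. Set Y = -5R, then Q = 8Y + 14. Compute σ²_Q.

σ²_Y = (-5)²·107.1 = 2677.5.
σ²_Q = 8²·2677.5 = 171360.

σ²_Q = 171360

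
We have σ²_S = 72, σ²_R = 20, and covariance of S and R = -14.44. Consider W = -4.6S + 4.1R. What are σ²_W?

σ²_W = 2404.3968

σ²_W = a²·σ²_S + b²·σ²_R + 2ab·covariance of S and R with a = -4.6, b = 4.1.
= (-4.6)²·72 + 4.1²·20 + 2·(-4.6)·4.1·(-14.44)
= 1523.52 + 336.2 + 544.6768 = 2404.3968.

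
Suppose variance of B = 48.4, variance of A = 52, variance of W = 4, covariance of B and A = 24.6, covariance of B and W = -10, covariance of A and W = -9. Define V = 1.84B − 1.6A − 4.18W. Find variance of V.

variance of V = a²·variance of B + b²·variance of A + c²·variance of W + 2ab·covariance of B and A + 2ac·covariance of B and W + 2bc·covariance of A and W, with a = 1.84, b = -1.6, c = -4.18.
= 163.86304 + 133.12 + 69.8896 + (-144.8448) + 153.824 + (-120.384)
= 255.46784.

variance of V = 255.46784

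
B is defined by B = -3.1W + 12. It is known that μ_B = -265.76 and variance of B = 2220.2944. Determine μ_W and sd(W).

From B = -3.1W + 12: μ_B = a·μ_W + b, so μ_W = (μ_B − b)/a = (-265.76 − 12)/(-3.1) = 89.6.
sd(B) = √2220.2944 = 47.12.
sd(B) = |a|·sd(W), so sd(W) = 47.12/|-3.1| = 15.2.

μ_W = 89.6, sd(W) = 15.2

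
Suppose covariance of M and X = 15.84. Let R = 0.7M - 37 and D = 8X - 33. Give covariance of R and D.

covariance of R and D = 88.704

covariance of R and D = a·c·covariance of M and X = 0.7·8·15.84 = 88.704. Additive constants drop out.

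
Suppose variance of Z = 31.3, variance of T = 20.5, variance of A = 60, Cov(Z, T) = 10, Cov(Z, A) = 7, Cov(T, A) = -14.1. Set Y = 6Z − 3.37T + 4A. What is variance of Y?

variance of Y = a²·variance of Z + b²·variance of T + c²·variance of A + 2ab·Cov(Z, T) + 2ac·Cov(Z, A) + 2bc·Cov(T, A), with a = 6, b = -3.37, c = 4.
= 1126.8 + 232.81645 + 960 + (-404.4) + 336 + 380.136
= 2631.35245.

variance of Y = 2631.35245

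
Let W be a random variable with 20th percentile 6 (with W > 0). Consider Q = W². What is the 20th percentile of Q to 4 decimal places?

W² is increasing, so P_{20}(Q) = g(P_{20}(W)) = 36.

20th percentile of Q = 36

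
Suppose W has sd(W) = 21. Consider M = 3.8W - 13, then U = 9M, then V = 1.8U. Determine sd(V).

sd(M) = |3.8|·21 = 79.8.
sd(U) = |9|·79.8 = 718.2.
sd(V) = |1.8|·718.2 = 1292.76.

sd(V) = 1292.76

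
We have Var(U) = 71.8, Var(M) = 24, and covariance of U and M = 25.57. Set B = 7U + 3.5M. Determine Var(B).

Var(B) = a²·Var(U) + b²·Var(M) + 2ab·covariance of U and M with a = 7, b = 3.5.
= 7²·71.8 + 3.5²·24 + 2·7·3.5·25.57
= 3518.2 + 294 + 1252.93 = 5065.13.

Var(B) = 5065.13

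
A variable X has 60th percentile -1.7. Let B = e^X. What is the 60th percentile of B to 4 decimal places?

e^X is increasing, so P_{60}(B) = g(P_{60}(X)) ≈ 0.1827.

60th percentile of B = 0.1827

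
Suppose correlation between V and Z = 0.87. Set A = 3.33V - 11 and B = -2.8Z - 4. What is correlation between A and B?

Linear rescalings preserve |correlation|; the slopes 3.33 and -2.8 have opposite signs, so the correlation flips sign: correlation between A and B = −correlation between V and Z = -0.87.

correlation between A and B = -0.87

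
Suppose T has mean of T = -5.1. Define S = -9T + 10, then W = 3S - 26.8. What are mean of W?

mean of S = (-9)·(-5.1) + 10 = 55.9.
mean of W = 3·55.9 + (-26.8) = 140.9.

mean of W = 140.9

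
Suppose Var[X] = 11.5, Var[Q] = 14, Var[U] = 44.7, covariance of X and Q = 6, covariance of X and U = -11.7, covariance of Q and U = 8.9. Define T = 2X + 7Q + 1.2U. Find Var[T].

Var[T] = 1057.728

Var[T] = a²·Var[X] + b²·Var[Q] + c²·Var[U] + 2ab·covariance of X and Q + 2ac·covariance of X and U + 2bc·covariance of Q and U, with a = 2, b = 7, c = 1.2.
= 46 + 686 + 64.368 + 168 + (-56.16) + 149.52
= 1057.728.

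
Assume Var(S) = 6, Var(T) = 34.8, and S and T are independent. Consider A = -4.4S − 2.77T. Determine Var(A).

Var(A) = a²·Var(S) + b²·Var(T) + 2ab·Cov[S, T] with a = -4.4, b = -2.77.
Independence gives Cov[S, T] = 0.
= (-4.4)²·6 + (-2.77)²·34.8 + 2·(-4.4)·(-2.77)·0
= 116.16 + 267.01692 + 0 = 383.17692.

Var(A) = 383.17692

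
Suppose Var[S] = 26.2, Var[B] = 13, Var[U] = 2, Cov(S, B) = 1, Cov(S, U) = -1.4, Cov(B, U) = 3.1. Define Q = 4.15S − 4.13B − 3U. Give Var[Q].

Var[Q] = 768.3682

Var[Q] = a²·Var[S] + b²·Var[B] + c²·Var[U] + 2ab·Cov(S, B) + 2ac·Cov(S, U) + 2bc·Cov(B, U), with a = 4.15, b = -4.13, c = -3.
= 451.2295 + 221.7397 + 18 + (-34.279) + 34.86 + 76.818
= 768.3682.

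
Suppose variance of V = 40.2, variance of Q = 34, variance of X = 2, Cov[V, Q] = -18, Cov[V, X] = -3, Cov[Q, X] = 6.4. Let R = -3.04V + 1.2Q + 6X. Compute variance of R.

variance of R = 825.40032

variance of R = a²·variance of V + b²·variance of Q + c²·variance of X + 2ab·Cov[V, Q] + 2ac·Cov[V, X] + 2bc·Cov[Q, X], with a = -3.04, b = 1.2, c = 6.
= 371.51232 + 48.96 + 72 + 131.328 + 109.44 + 92.16
= 825.40032.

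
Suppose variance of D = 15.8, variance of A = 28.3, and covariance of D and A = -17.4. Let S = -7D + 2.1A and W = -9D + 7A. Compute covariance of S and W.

By bilinearity, covariance of S and W = ac·variance of D + bd·variance of A + (ad+bc)·covariance of D and A, with a=-7, b=2.1, c=-9, d=7.
ac·variance of D = (-7)·(-9)·15.8 = 995.4
bd·variance of A = 2.1·7·28.3 = 416.01
(ad+bc)·covariance of D and A = (-67.9)·(-17.4) = 1181.46
covariance of S and W = 995.4 + 416.01 + 1181.46 = 2592.87.

covariance of S and W = 2592.87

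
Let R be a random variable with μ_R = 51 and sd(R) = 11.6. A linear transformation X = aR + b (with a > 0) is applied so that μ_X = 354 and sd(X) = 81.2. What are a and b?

sd(X) = a·sd(R) (a > 0), so a = 81.2/11.6 = 7.
μ_X = a·μ_R + b, so b = 354 − 7·51 = -3.

a = 7, b = -3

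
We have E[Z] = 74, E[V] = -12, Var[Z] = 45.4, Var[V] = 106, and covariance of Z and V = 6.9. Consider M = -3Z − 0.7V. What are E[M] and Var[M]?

E[M] = -213.6, Var[M] = 489.52

E[M] = (-3)·E[Z] + (-0.7)·E[V] = (-3)·74 + (-0.7)·(-12) = -213.6.
Var[M] = a²·Var[Z] + b²·Var[V] + 2ab·covariance of Z and V with a = -3, b = -0.7.
= (-3)²·45.4 + (-0.7)²·106 + 2·(-3)·(-0.7)·6.9
= 408.6 + 51.94 + 28.98 = 489.52.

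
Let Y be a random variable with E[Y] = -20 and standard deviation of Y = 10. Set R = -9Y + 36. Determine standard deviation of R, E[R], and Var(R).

standard deviation of R = 90, E[R] = 216, Var(R) = 8100

R = -9Y + 36 is linear with a = -9, b = 36.
standard deviation of R = |a|·standard deviation of Y = |-9|·10 = 90.
E[R] = a·E[Y] + b = (-9)·(-20) + 36 = 216.
Var(Y) = 10² = 100.
Var(R) = a²·Var(Y) = (-9)²·100 = 8100 (the additive constant 36 does not affect variance).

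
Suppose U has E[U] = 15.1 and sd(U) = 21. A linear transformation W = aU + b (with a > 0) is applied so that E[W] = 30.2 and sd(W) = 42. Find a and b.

a = 2, b = 0

sd(W) = a·sd(U) (a > 0), so a = 42/21 = 2.
E[W] = a·E[U] + b, so b = 30.2 − 2·15.1 = 0.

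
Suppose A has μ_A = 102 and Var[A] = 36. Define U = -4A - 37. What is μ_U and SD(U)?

U = -4A - 37 is linear with a = -4, b = -37.
μ_U = a·μ_A + b = (-4)·102 + (-37) = -445.
SD(A) = √36 = 6.
SD(U) = |a|·SD(A) = |-4|·6 = 24.

μ_U = -445, SD(U) = 24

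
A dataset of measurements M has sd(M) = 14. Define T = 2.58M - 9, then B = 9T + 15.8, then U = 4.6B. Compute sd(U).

sd(U) = 1495.368

sd(T) = |2.58|·14 = 36.12.
sd(B) = |9|·36.12 = 325.08.
sd(U) = |4.6|·325.08 = 1495.368.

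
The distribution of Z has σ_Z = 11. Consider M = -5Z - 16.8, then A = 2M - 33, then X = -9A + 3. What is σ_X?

σ_X = 990

σ_M = |-5|·11 = 55.
σ_A = |2|·55 = 110.
σ_X = |-9|·110 = 990.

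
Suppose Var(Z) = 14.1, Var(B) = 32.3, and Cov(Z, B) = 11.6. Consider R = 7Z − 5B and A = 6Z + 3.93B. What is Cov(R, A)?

Cov(R, A) = -71.379

By bilinearity, Cov(R, A) = ac·Var(Z) + bd·Var(B) + (ad+bc)·Cov(Z, B), with a=7, b=-5, c=6, d=3.93.
ac·Var(Z) = 7·6·14.1 = 592.2
bd·Var(B) = (-5)·3.93·32.3 = -634.695
(ad+bc)·Cov(Z, B) = (-2.49)·11.6 = -28.884
Cov(R, A) = 592.2 + (-634.695) + (-28.884) = -71.379.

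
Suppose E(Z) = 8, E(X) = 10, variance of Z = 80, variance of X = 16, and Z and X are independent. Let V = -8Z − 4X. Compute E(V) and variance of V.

E(V) = -104, variance of V = 5376

E(V) = (-8)·E(Z) + (-4)·E(X) = (-8)·8 + (-4)·10 = -104.
variance of V = a²·variance of Z + b²·variance of X + 2ab·Cov(Z, X) with a = -8, b = -4.
Independence gives Cov(Z, X) = 0.
= (-8)²·80 + (-4)²·16 + 2·(-8)·(-4)·0
= 5120 + 256 + 0 = 5376.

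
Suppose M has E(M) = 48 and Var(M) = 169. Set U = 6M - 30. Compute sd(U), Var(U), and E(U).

U = 6M - 30 is linear with a = 6, b = -30.
sd(M) = √169 = 13.
sd(U) = |a|·sd(M) = |6|·13 = 78.
Var(U) = a²·Var(M) = 6²·169 = 6084 (the additive constant -30 does not affect variance).
E(U) = a·E(M) + b = 6·48 + (-30) = 258.

sd(U) = 78, Var(U) = 6084, E(U) = 258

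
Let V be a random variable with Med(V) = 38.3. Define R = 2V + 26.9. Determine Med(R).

A linear map preserves order up to sign, so Med(R) = a·Med(V) + b = 2·38.3 + 26.9 = 103.5.

Med(R) = 103.5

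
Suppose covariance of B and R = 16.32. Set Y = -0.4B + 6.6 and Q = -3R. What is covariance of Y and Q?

covariance of Y and Q = a·c·covariance of B and R = (-0.4)·(-3)·16.32 = 19.584. Additive constants drop out.

covariance of Y and Q = 19.584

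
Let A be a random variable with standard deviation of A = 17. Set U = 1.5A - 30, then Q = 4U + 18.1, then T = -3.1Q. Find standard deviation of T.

standard deviation of U = |1.5|·17 = 25.5.
standard deviation of Q = |4|·25.5 = 102.
standard deviation of T = |-3.1|·102 = 316.2.

standard deviation of T = 316.2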